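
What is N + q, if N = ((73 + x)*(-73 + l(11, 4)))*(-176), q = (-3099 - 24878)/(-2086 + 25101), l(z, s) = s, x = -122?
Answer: -13695241817/23015 ≈ -5.9506e+5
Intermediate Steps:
q = -27977/23015 ≈ -1.2156
N = -595056 (N = ((73 - 122)*(-73 + 4))*(-176) = -49*(-69)*(-176) = 3381*(-176) = -595056)
N + q = -595056 - 27977/23015 = -13695241817/23015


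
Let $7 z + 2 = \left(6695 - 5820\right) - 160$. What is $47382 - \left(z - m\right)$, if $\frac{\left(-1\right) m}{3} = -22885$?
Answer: $\frac{811546}{7} \approx 1.1594 \cdot 10^{5}$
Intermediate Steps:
$m = 68655$ ($m = \left(-3\right) \left(-22885\right) = 68655$)
$z = \frac{713}{7}$ ($z = - \frac{2}{7} + \frac{\left(6695 - 5820\right) - 160}{7} = - \frac{2}{7} + \frac{875 - 160}{7} = - \frac{2}{7} + \frac{1}{7} \cdot 715 = - \frac{2}{7} + \frac{715}{7} = \frac{713}{7} \approx 101.86$)
$47382 - \left(z - m\right) = 47382 - \left(\frac{713}{7} - 68655\right) = 47382 - - \frac{479872}{7} = 47382 + \frac{479872}{7} = \frac{811546}{7}$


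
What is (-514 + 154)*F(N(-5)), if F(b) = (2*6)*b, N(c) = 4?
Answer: -17280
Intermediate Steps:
F(b) = 12*b
(-514 + 154)*F(N(-5)) = (-514 + 154)*(12*4) = -360*48 = -17280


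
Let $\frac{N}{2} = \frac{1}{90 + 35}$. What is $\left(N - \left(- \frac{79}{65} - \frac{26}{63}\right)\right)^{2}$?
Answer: $\frac{28329265969}{10480640625} \approx 2.703$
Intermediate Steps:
$N = \frac{2}{125}$ ($N = \frac{2}{90 + 35} = \frac{2}{125} \approx 0.016$)
$\left(N - \left(- \frac{79}{65} - \frac{26}{63}\right)\right)^{2} = \left(\frac{2}{125} - \left(- \frac{79}{65} - \frac{26}{63}\right)\right)^{2} = \left(\frac{2}{125} - - \frac{6667}{4095}\right)^{2} = \left(\frac{2}{125} + \left(\frac{26}{63} + \frac{79}{65}\right)\right)^{2} = \left(\frac{2}{125} + \frac{6667}{4095}\right)^{2} = \left(\frac{168313}{102375}\right)^{2} = \frac{28329265969}{10480640625}$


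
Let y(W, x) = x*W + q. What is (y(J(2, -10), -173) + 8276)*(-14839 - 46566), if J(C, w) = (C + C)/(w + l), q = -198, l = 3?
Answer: -3514699390/7 ≈ -5.0210e+8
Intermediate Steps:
J(C, w) = 2*C/(3 + w) (J(C, w) = (C + C)/(w + 3) = (2*C)/(3 + w) = 2*C/(3 + w))
y(W, x) = -198 + W*x (y(W, x) = x*W - 198 = W*x - 198 = -198 + W*x)
(y(J(2, -10), -173) + 8276)*(-14839 - 46566) = ((-198 + (2*2/(3 - 10))*(-173)) + 8276)*(-14839 - 46566) = ((-198 + (2*2/(-7))*(-173)) + 8276)*(-61405) = ((-198 + (2*2*(-⅐))*(-173)) + 8276)*(-61405) = ((-198 - 4/7*(-173)) + 8276)*(-61405) = ((-198 + 692/7) + 8276)*(-61405) = (-694/7 + 8276)*(-61405) = (57238/7)*(-61405) = -3514699390/7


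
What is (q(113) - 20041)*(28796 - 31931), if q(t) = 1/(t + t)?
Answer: 14199245775/226 ≈ 6.2829e+7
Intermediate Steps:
q(t) = 1/(2*t)
(q(113) - 20041)*(28796 - 31931) = ((1/2)/113 - 20041)*(28796 - 31931) = ((1/2)*(1/113) - 20041)*(-3135) = (1/226 - 20041)*(-3135) = -4529265/226*(-3135) = 14199245775/226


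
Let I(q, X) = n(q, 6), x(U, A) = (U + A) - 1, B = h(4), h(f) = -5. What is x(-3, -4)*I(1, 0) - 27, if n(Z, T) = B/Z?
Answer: 13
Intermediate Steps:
B = -5
x(U, A) = -1 + A + U (x(U, A) = (A + U) - 1 = -1 + A + U)
n(Z, T) = -5/Z
I(q, X) = -5/q
x(-3, -4)*I(1, 0) - 27 = (-1 - 4 - 3)*(-5/1) - 27 = -(-40) - 27 = -8*(-5) - 27 = 40 - 27 = 13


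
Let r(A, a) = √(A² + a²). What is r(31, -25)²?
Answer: 1586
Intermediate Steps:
r(31, -25)² = (√(31² + (-25)²))² = (√(961 + 625))² = (√1586)² = 1586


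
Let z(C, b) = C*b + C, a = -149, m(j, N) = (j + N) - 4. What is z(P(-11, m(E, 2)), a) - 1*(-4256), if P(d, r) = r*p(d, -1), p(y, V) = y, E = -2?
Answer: -2256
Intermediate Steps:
m(j, N) = -4 + N + j (m(j, N) = (N + j) - 4 = -4 + N + j)
P(d, r) = d*r (P(d, r) = r*d = d*r)
z(C, b) = C + C*b
z(P(-11, m(E, 2)), a) - 1*(-4256) = (-11*(-4 + 2 - 2))*(1 - 149) - 1*(-4256) = -11*(-4)*(-148) + 4256 = 44*(-148) + 4256 = -6512 + 4256 = -2256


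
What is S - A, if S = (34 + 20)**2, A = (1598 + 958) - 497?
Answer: 857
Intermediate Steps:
A = 2059 (A = 2556 - 497 = 2059)
S = 2916 (S = 54**2 = 2916)
S - A = 2916 - 1*2059 = 2916 - 2059 = 857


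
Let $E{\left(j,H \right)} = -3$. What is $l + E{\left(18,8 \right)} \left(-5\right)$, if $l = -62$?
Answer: $-47$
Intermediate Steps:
$l + E{\left(18,8 \right)} \left(-5\right) = -62 - -15 = -62 + 15 = -47$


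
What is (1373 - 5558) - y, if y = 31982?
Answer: -36167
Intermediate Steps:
(1373 - 5558) - y = (1373 - 5558) - 1*31982 = -4185 - 31982 = -36167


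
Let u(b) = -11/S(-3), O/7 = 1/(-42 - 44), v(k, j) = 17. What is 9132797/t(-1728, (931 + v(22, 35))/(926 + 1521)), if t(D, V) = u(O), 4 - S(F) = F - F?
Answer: -36531188/11 ≈ -3.3210e+6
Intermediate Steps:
S(F) = 4 (S(F) = 4 - (F - F) = 4 - 1*0 = 4 + 0 = 4)
O = -7/86 (O = 7/(-42 - 44) = 7/(-86) = 7*(-1/86) = -7/86 ≈ -0.081395)
u(b) = -11/4
t(D, V) = -11/4
9132797/t(-1728, (931 + v(22, 35))/(926 + 1521)) = 9132797/(-11/4) = 9132797*(-4/11) = -36531188/11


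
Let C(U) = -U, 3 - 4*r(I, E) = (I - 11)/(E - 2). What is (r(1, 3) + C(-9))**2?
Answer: 2401/16 ≈ 150.06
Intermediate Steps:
r(I, E) = 3/4 - (-11 + I)/(4*(-2 + E)) (r(I, E) = 3/4 - (I - 11)/(4*(E - 2)) = 3/4 - (-11 + I)/(4*(-2 + E)))
(r(1, 3) + C(-9))**2 = ((5 - 1*1 + 3*3)/(4*(-2 + 3)) - 1*(-9))**2 = ((1/4)*(5 - 1 + 9)/1 + 9)**2 = ((1/4)*1*13 + 9)**2 = (13/4 + 9)**2 = (49/4)**2 = 2401/16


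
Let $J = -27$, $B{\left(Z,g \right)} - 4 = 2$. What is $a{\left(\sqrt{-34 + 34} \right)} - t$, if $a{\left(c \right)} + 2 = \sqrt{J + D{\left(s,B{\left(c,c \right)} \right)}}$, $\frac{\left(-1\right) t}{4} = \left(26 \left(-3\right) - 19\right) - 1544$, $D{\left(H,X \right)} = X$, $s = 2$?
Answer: $-6566 + i \sqrt{21} \approx -6566.0 + 4.5826 i$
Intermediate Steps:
$B{\left(Z,g \right)} = 6$ ($B{\left(Z,g \right)} = 4 + 2 = 6$)
$t = 6564$ ($t = - 4 \left(\left(26 \left(-3\right) - 19\right) - 1544\right) = - 4 \left(\left(-78 - 19\right) - 1544\right) = - 4 \left(-97 - 1544\right) = \left(-4\right) \left(-1641\right) = 6564$)
$a{\left(c \right)} = -2 + i \sqrt{21}$ ($a{\left(c \right)} = -2 + \sqrt{-27 + 6} = -2 + \sqrt{-21} = -2 + i \sqrt{21}$)
$a{\left(\sqrt{-34 + 34} \right)} - t = \left(-2 + i \sqrt{21}\right) - 6564 = -6566 + i \sqrt{21}$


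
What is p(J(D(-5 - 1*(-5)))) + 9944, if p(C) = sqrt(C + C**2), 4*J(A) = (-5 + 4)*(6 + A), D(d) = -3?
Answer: 9944 + I*sqrt(3)/4 ≈ 9944.0 + 0.43301*I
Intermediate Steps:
J(A) = -3/2 - A/4 (J(A) = ((-5 + 4)*(6 + A))/4 = (-(6 + A))/4 = (-6 - A)/4 = -3/2 - A/4)
p(J(D(-5 - 1*(-5)))) + 9944 = sqrt((-3/2 - 1/4*(-3))*(1 + (-3/2 - 1/4*(-3)))) + 9944 = sqrt((-3/2 + 3/4)*(1 + (-3/2 + 3/4))) + 9944 = sqrt(-3*(1 - 3/4)/4) + 9944 = sqrt(-3/4*1/4) + 9944 = sqrt(-3/16) + 9944 = I*sqrt(3)/4 + 9944 = 9944 + I*sqrt(3)/4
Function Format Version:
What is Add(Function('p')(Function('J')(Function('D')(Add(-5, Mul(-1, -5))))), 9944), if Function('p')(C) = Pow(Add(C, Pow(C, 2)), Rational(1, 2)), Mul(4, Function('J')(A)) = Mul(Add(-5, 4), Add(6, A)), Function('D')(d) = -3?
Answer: Add(9944, Mul(Rational(1, 4), I, Pow(3, Rational(1, 2)))) ≈ Add(9944.0, Mul(0.43301, I))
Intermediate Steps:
Function('J')(A) = Add(Rational(-3, 2), Mul(Rational(-1, 4), A)) (Function('J')(A) = Mul(Rational(1, 4), Mul(Add(-5, 4), Add(6, A))) = Mul(Rational(1, 4), Mul(-1, Add(6, A))) = Mul(Rational(1, 4), Add(-6, Mul(-1, A))) = Add(Rational(-3, 2), Mul(Rational(-1, 4), A)))
Add(Function('p')(Function('J')(Function('D')(Add(-5, Mul(-1, -5))))), 9944) = Add(Pow(Mul(Add(Rational(-3, 2), Mul(Rational(-1, 4), -3)), Add(1, Add(Rational(-3, 2), Mul(Rational(-1, 4), -3)))), Rational(1, 2)), 9944) = Add(Pow(Mul(Add(Rational(-3, 2), Rational(3, 4)), Add(1, Add(Rational(-3, 2), Rational(3, 4)))), Rational(1, 2)), 9944) = Add(Pow(Mul(Rational(-3, 4), Add(1, Rational(-3, 4))), Rational(1, 2)), 9944) = Add(Pow(Mul(Rational(-3, 4), Rational(1, 4)), Rational(1, 2)), 9944) = Add(Pow(Rational(-3, 16), Rational(1, 2)), 9944) = Add(Mul(Rational(1, 4), I, Pow(3, Rational(1, 2))), 9944) = Add(9944, Mul(Rational(1, 4), I, Pow(3, Rational(1, 2))))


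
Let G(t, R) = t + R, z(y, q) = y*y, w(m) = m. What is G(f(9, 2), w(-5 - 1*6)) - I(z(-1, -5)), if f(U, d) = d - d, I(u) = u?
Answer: -12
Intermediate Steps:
z(y, q) = y²
f(U, d) = 0
G(t, R) = R + t
G(f(9, 2), w(-5 - 1*6)) - I(z(-1, -5)) = ((-5 - 1*6) + 0) - 1*(-1)² = ((-5 - 6) + 0) - 1*1 = (-11 + 0) - 1 = -11 - 1 = -12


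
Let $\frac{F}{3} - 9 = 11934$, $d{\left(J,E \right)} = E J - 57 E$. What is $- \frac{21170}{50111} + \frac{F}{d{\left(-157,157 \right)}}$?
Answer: $- \frac{2506696679}{1683629378} \approx -1.4889$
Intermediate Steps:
$d{\left(J,E \right)} = - 57 E + E J$
$F = 35829$ ($F = 27 + 3 \cdot 11934 = 27 + 35802 = 35829$)
$- \frac{21170}{50111} + \frac{F}{d{\left(-157,157 \right)}} = - \frac{21170}{50111} + \frac{35829}{157 \left(-57 - 157\right)} = \left(-21170\right) \frac{1}{50111} + \frac{35829}{157 \left(-214\right)} = - \frac{21170}{50111} + \frac{35829}{-33598} = - \frac{21170}{50111} + 35829 \left(- \frac{1}{33598}\right) = - \frac{21170}{50111} - \frac{35829}{33598} = - \frac{2506696679}{1683629378}$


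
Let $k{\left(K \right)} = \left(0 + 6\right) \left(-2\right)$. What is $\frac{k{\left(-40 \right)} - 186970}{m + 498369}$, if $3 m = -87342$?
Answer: $- \frac{186982}{469255} \approx -0.39847$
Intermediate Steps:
$m = -29114$ ($m = \frac{1}{3} \left(-87342\right) = -29114$)
$k{\left(K \right)} = -12$ ($k{\left(K \right)} = 6 \left(-2\right) = -12$)
$\frac{k{\left(-40 \right)} - 186970}{m + 498369} = \frac{-12 - 186970}{-29114 + 498369} = - \frac{186982}{469255}$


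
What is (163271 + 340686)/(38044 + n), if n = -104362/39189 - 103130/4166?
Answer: 41138356128459/3103319689397 ≈ 13.256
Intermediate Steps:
n = -2238166831/81630687 (n = -104362*1/39189 - 103130*1/4166 = -104362/39189 - 51565/2083 = -2238166831/81630687 ≈ -27.418)
(163271 + 340686)/(38044 + n) = (163271 + 340686)/(38044 - 2238166831/81630687) = 503957/(3103319689397/81630687) = 503957*(81630687/3103319689397) = 41138356128459/3103319689397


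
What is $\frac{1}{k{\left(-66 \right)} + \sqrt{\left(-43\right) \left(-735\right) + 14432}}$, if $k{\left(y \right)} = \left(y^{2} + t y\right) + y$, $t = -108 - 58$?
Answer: $\frac{15246}{232394479} - \frac{\sqrt{46037}}{232394479} \approx 6.4681 \cdot 10^{-5}$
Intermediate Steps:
$t = -166$ ($t = -108 - 58 = -166$)
$k{\left(y \right)} = y^{2} - 165 y$ ($k{\left(y \right)} = \left(y^{2} - 166 y\right) + y = y^{2} - 165 y$)
$\frac{1}{k{\left(-66 \right)} + \sqrt{\left(-43\right) \left(-735\right) + 14432}} = \frac{1}{- 66 \left(-165 - 66\right) + \sqrt{\left(-43\right) \left(-735\right) + 14432}} = \frac{1}{\left(-66\right) \left(-231\right) + \sqrt{31605 + 14432}} = \frac{1}{15246 + \sqrt{46037}}$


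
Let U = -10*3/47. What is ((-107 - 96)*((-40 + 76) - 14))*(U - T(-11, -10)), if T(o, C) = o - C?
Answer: -75922/47 ≈ -1615.4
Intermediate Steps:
U = -30/47 (U = -30*1/47 = -30/47 ≈ -0.63830)
((-107 - 96)*((-40 + 76) - 14))*(U - T(-11, -10)) = ((-107 - 96)*((-40 + 76) - 14))*(-30/47 - (-11 - 1*(-10))) = (-203*(36 - 14))*(-30/47 - (-11 + 10)) = (-203*22)*(-30/47 - 1*(-1)) = -4466*(-30/47 + 1) = -4466*17/47 = -75922/47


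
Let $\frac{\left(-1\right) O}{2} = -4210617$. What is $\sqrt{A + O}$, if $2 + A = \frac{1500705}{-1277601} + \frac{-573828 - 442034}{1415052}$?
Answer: $\frac{\sqrt{84950474576619373814875677466}}{100437325014} \approx 2901.9$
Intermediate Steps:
$O = 8421234$ ($O = \left(-2\right) \left(-4210617\right) = 8421234$)
$A = - \frac{1172864269871}{301311975042}$ ($A = -2 + \left(\frac{1500705}{-1277601} + \frac{-573828 - 442034}{1415052}\right) = -2 + \left(1500705 \left(- \frac{1}{1277601}\right) - \frac{507931}{707526}\right) = -2 - \frac{570240319787}{301311975042} = - \frac{1172864269871}{301311975042} \approx -3.8925$)
$\sqrt{A + O} = \sqrt{- \frac{1172864269871}{301311975042} + 8421234} = \sqrt{\frac{2537417475966571957}{301311975042}} = \frac{\sqrt{84950474576619373814875677466}}{100437325014}$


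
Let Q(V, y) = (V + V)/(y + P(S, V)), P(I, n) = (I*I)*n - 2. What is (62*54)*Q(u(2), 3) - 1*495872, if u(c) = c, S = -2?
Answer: -494384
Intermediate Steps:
P(I, n) = -2 + n*I² (P(I, n) = I²*n - 2 = n*I² - 2 = -2 + n*I²)
Q(V, y) = 2*V/(-2 + y + 4*V) (Q(V, y) = (V + V)/(y + (-2 + V*(-2)²)) = (2*V)/(y + (-2 + V*4)) = (2*V)/(y + (-2 + 4*V)) = (2*V)/(-2 + y + 4*V) = 2*V/(-2 + y + 4*V))
(62*54)*Q(u(2), 3) - 1*495872 = (62*54)*(2*2/(-2 + 3 + 4*2)) - 1*495872 = 3348*(2*2/(-2 + 3 + 8)) - 495872 = 3348*(2*2/9) - 495872 = 3348*(2*2*(⅑)) - 495872 = 3348*(4/9) - 495872 = 1488 - 495872 = -494384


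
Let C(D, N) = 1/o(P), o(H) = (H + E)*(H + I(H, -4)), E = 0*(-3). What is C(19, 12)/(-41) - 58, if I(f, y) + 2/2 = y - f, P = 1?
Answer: -11889/205 ≈ -57.995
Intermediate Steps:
I(f, y) = -1 + y - f (I(f, y) = -1 + (y - f) = -1 + y - f)
E = 0
o(H) = -5*H (o(H) = (H + 0)*(H + (-1 - 4 - H)) = H*(H + (-5 - H)) = H*(-5) = -5*H)
C(D, N) = -⅕ (C(D, N) = 1/(-5*1) = 1/(-5) = -⅕)
C(19, 12)/(-41) - 58 = -⅕/(-41) - 58 = -1/41*(-⅕) - 58 = 1/205 - 58 = -11889/205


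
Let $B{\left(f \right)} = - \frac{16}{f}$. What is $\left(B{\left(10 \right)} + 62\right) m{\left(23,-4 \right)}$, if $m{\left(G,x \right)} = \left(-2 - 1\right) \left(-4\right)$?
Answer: $\frac{3624}{5} \approx 724.8$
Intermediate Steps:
$m{\left(G,x \right)} = 12$ ($m{\left(G,x \right)} = \left(-3\right) \left(-4\right) = 12$)
$\left(B{\left(10 \right)} + 62\right) m{\left(23,-4 \right)} = \left(- \frac{16}{10} + 62\right) 12 = \left(\left(-16\right) \frac{1}{10} + 62\right) 12 = \left(- \frac{8}{5} + 62\right) 12 = \frac{302}{5} \cdot 12 = \frac{3624}{5}$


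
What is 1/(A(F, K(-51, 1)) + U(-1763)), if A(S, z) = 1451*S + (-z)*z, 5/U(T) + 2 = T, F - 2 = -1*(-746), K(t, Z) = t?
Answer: 353/382209690 ≈ 9.2358e-7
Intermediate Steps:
F = 748 (F = 2 - 1*(-746) = 2 + 746 = 748)
U(T) = 5/(-2 + T)
A(S, z) = -z**2 + 1451*S (A(S, z) = 1451*S - z**2 = -z**2 + 1451*S)
1/(A(F, K(-51, 1)) + U(-1763)) = 1/((-1*(-51)**2 + 1451*748) + 5/(-2 - 1763)) = 1/((-1*2601 + 1085348) + 5/(-1765)) = 1/((-2601 + 1085348) + 5*(-1/1765)) = 1/(1082747 - 1/353) = 1/(382209690/353) = 353/382209690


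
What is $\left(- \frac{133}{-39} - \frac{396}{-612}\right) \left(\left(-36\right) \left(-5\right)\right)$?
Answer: $\frac{161400}{221} \approx 730.32$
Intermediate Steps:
$\left(- \frac{133}{-39} - \frac{396}{-612}\right) \left(\left(-36\right) \left(-5\right)\right) = \left(\left(-133\right) \left(- \frac{1}{39}\right) - - \frac{11}{17}\right) 180 = \left(\frac{133}{39} + \frac{11}{17}\right) 180 = \frac{2690}{663} \cdot 180 = \frac{161400}{221}$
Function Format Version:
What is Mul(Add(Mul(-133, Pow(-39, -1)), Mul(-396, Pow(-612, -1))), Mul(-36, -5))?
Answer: Rational(161400, 221) ≈ 730.32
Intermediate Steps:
Mul(Add(Mul(-133, Pow(-39, -1)), Mul(-396, Pow(-612, -1))), Mul(-36, -5)) = Mul(Add(Mul(-133, Rational(-1, 39)), Mul(-396, Rational(-1, 612))), 180) = Mul(Add(Rational(133, 39), Rational(11, 17)), 180) = Mul(Rational(2690, 663), 180) = Rational(161400, 221)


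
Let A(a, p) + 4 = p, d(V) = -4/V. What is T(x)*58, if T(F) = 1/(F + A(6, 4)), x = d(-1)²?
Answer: 29/8 ≈ 3.6250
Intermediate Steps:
A(a, p) = -4 + p
x = 16 (x = (-4/(-1))² = (-4*(-1))² = 4² = 16)
T(F) = 1/F (T(F) = 1/(F + (-4 + 4)) = 1/(F + 0) = 1/F)
T(x)*58 = 58/16 = (1/16)*58 = 29/8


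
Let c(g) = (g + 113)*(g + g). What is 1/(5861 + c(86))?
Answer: 1/40089 ≈ 2.4944e-5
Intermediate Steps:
c(g) = 2*g*(113 + g) (c(g) = (113 + g)*(2*g) = 2*g*(113 + g))
1/(5861 + c(86)) = 1/(5861 + 2*86*(113 + 86)) = 1/(5861 + 2*86*199) = 1/(5861 + 34228) = 1/40089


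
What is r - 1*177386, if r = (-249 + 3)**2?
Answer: -116870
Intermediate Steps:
r = 60516 (r = (-246)**2 = 60516)
r - 1*177386 = 60516 - 1*177386 = 60516 - 177386 = -116870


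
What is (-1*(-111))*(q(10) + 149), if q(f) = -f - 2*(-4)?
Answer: 16317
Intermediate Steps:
q(f) = 8 - f (q(f) = -f + 8 = 8 - f)
(-1*(-111))*(q(10) + 149) = (-1*(-111))*((8 - 1*10) + 149) = 111*((8 - 10) + 149) = 111*(-2 + 149) = 111*147 = 16317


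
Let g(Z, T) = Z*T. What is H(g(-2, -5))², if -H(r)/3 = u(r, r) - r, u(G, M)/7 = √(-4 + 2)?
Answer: 18 - 1260*I*√2 ≈ 18.0 - 1781.9*I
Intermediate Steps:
g(Z, T) = T*Z
u(G, M) = 7*I*√2 (u(G, M) = 7*√(-4 + 2) = 7*√(-2) = 7*(I*√2) = 7*I*√2)
H(r) = 3*r - 21*I*√2 (H(r) = -3*(7*I*√2 - r) = -3*(-r + 7*I*√2) = 3*r - 21*I*√2)
H(g(-2, -5))² = (3*(-5*(-2)) - 21*I*√2)² = (3*10 - 21*I*√2)² = (30 - 21*I*√2)²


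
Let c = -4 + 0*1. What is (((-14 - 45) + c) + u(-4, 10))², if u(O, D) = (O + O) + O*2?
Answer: 6241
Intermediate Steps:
c = -4 (c = -4 + 0 = -4)
u(O, D) = 4*O (u(O, D) = 2*O + 2*O = 4*O)
(((-14 - 45) + c) + u(-4, 10))² = (((-14 - 45) - 4) + 4*(-4))² = ((-59 - 4) - 16)² = (-63 - 16)² = (-79)² = 6241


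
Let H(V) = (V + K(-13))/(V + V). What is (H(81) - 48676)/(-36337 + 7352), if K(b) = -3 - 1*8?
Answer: 3942721/2347785 ≈ 1.6793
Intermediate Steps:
K(b) = -11 (K(b) = -3 - 8 = -11)
H(V) = (-11 + V)/(2*V) (H(V) = (V - 11)/(V + V) = (-11 + V)/((2*V)) = (-11 + V)*(1/(2*V)) = (-11 + V)/(2*V))
(H(81) - 48676)/(-36337 + 7352) = ((½)*(-11 + 81)/81 - 48676)/(-36337 + 7352) = ((½)*(1/81)*70 - 48676)/(-28985) = (35/81 - 48676)*(-1/28985) = -3942721/81*(-1/28985) = 3942721/2347785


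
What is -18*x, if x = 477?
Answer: -8586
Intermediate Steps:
-18*x = -18*477 = -8586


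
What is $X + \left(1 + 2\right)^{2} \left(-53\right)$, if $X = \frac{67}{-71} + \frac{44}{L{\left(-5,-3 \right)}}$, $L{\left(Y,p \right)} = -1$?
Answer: $- \frac{37058}{71} \approx -521.94$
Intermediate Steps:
$X = - \frac{3191}{71}$ ($X = \frac{67}{-71} + \frac{44}{-1} = 67 \left(- \frac{1}{71}\right) + 44 \left(-1\right) = - \frac{67}{71} - 44 = - \frac{3191}{71} \approx -44.944$)
$X + \left(1 + 2\right)^{2} \left(-53\right) = - \frac{3191}{71} + \left(1 + 2\right)^{2} \left(-53\right) = - \frac{3191}{71} + 3^{2} \left(-53\right) = - \frac{3191}{71} + 9 \left(-53\right) = - \frac{3191}{71} - 477 = - \frac{37058}{71}$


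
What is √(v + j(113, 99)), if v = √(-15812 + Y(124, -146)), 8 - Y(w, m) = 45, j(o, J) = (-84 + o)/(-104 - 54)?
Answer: √(-4582 + 74892*I*√1761)/158 ≈ 7.9281 + 7.9397*I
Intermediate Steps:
j(o, J) = 42/79 - o/158 (j(o, J) = (-84 + o)/(-158) = (-84 + o)*(-1/158) = 42/79 - o/158)
Y(w, m) = -37 (Y(w, m) = 8 - 1*45 = 8 - 45 = -37)
v = 3*I*√1761 (v = √(-15812 - 37) = √(-15849) = 3*I*√1761 ≈ 125.89*I)
√(v + j(113, 99)) = √(3*I*√1761 + (42/79 - 1/158*113)) = √(3*I*√1761 + (42/79 - 113/158)) = √(3*I*√1761 - 29/158) = √(-29/158 + 3*I*√1761)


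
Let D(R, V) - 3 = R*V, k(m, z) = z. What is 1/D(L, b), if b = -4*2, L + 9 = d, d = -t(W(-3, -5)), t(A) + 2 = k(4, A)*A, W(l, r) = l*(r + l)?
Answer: 1/4667 ≈ 0.00021427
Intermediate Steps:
W(l, r) = l*(l + r)
t(A) = -2 + A² (t(A) = -2 + A*A = -2 + A²)
d = -574 (d = -(-2 + (-3*(-3 - 5))²) = -(-2 + (-3*(-8))²) = -(-2 + 24²) = -(-2 + 576) = -1*574 = -574)
L = -583 (L = -9 - 574 = -583)
b = -8
D(R, V) = 3 + R*V
1/D(L, b) = 1/(3 - 583*(-8)) = 1/(3 + 4664) = 1/4667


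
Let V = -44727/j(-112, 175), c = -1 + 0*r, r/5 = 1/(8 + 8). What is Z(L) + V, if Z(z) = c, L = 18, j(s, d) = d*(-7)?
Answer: 43502/1225 ≈ 35.512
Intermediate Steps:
r = 5/16 (r = 5/(8 + 8) = 5/16 ≈ 0.31250)
j(s, d) = -7*d
c = -1 (c = -1 + 0*(5/16) = -1 + 0 = -1)
V = 44727/1225 (V = -44727/((-7*175)) = -44727/(-1225) = -44727*(-1/1225) = 44727/1225 ≈ 36.512)
Z(z) = -1
Z(L) + V = -1 + 44727/1225 = 43502/1225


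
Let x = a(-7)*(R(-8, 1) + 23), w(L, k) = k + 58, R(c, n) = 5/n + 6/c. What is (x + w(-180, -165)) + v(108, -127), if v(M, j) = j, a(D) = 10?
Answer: 77/2 ≈ 38.500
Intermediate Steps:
w(L, k) = 58 + k
x = 545/2 (x = 10*((5/1 + 6/(-8)) + 23) = 10*((5*1 + 6*(-⅛)) + 23) = 10*((5 - ¾) + 23) = 10*(17/4 + 23) = 10*(109/4) = 545/2 ≈ 272.50)
(x + w(-180, -165)) + v(108, -127) = (545/2 + (58 - 165)) - 127 = (545/2 - 107) - 127 = 331/2 - 127 = 77/2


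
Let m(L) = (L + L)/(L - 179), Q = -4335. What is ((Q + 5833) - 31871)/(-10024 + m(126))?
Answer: 229967/75932 ≈ 3.0286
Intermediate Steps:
m(L) = 2*L/(-179 + L) (m(L) = (2*L)/(-179 + L) = 2*L/(-179 + L))
((Q + 5833) - 31871)/(-10024 + m(126)) = ((-4335 + 5833) - 31871)/(-10024 + 2*126/(-179 + 126)) = (1498 - 31871)/(-10024 + 2*126/(-53)) = -30373/(-10024 + 2*126*(-1/53)) = -30373/(-10024 - 252/53) = -30373/(-531524/53) = -30373*(-53/531524) = 229967/75932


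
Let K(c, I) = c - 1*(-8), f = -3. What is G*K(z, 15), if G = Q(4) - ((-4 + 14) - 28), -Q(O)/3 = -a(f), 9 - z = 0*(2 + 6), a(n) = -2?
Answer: 204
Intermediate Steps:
z = 9 (z = 9 - 0*(2 + 6) = 9 - 0*8 = 9 - 1*0 = 9 + 0 = 9)
Q(O) = -6 (Q(O) = -(-3)*(-2) = -3*2 = -6)
K(c, I) = 8 + c (K(c, I) = c + 8 = 8 + c)
G = 12 (G = -6 - ((-4 + 14) - 28) = -6 - (10 - 28) = -6 - 1*(-18) = -6 + 18 = 12)
G*K(z, 15) = 12*(8 + 9) = 12*17 = 204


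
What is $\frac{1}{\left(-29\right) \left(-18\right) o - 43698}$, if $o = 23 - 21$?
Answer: $- \frac{1}{42654} \approx -2.3444 \cdot 10^{-5}$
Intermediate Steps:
$o = 2$
$\frac{1}{\left(-29\right) \left(-18\right) o - 43698} = \frac{1}{\left(-29\right) \left(-18\right) 2 - 43698} = \frac{1}{522 \cdot 2 - 43698} = \frac{1}{1044 - 43698} = \frac{1}{-42654} = - \frac{1}{42654}$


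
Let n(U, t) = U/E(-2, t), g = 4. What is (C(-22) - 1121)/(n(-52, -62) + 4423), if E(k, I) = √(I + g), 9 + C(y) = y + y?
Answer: -150585458/567326293 + 30524*I*√58/567326293 ≈ -0.26543 + 0.00040975*I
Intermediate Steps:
C(y) = -9 + 2*y (C(y) = -9 + (y + y) = -9 + 2*y)
E(k, I) = √(4 + I) (E(k, I) = √(I + 4) = √(4 + I))
n(U, t) = U/√(4 + t) (n(U, t) = U/(√(4 + t)) = U/√(4 + t))
(C(-22) - 1121)/(n(-52, -62) + 4423) = ((-9 + 2*(-22)) - 1121)/(-52/√(4 - 62) + 4423) = ((-9 - 44) - 1121)/(-(-26)*I*√58/29 + 4423) = (-53 - 1121)/(-(-26)*I*√58/29 + 4423) = -1174/(26*I*√58/29 + 4423) = -1174/(4423 + 26*I*√58/29)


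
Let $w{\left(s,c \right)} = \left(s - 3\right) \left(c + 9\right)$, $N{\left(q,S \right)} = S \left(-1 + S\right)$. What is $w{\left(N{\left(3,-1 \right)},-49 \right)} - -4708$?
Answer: $4748$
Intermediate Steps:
$w{\left(s,c \right)} = \left(-3 + s\right) \left(9 + c\right)$
$w{\left(N{\left(3,-1 \right)},-49 \right)} - -4708 = \left(-27 - -147 + 9 \left(- (-1 - 1)\right) - 49 \left(- (-1 - 1)\right)\right) - -4708 = \left(-27 + 147 + 9 \left(\left(-1\right) \left(-2\right)\right) - 49 \left(\left(-1\right) \left(-2\right)\right)\right) + 4708 = \left(-27 + 147 + 9 \cdot 2 - 98\right) + 4708 = \left(-27 + 147 + 18 - 98\right) + 4708 = 40 + 4708 = 4748$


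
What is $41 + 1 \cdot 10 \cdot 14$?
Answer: $181$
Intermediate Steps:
$41 + 1 \cdot 10 \cdot 14 = 41 + 10 \cdot 14 = 41 + 140 = 181$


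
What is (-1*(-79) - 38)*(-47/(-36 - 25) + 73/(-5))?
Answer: -172938/305 ≈ -567.01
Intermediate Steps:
(-1*(-79) - 38)*(-47/(-36 - 25) + 73/(-5)) = (79 - 38)*(-47/(-61) + 73*(-⅕)) = 41*(-47*(-1/61) - 73/5) = 41*(47/61 - 73/5) = 41*(-4218/305) = -172938/305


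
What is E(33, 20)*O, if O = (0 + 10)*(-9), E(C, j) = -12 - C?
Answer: 4050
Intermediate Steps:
O = -90 (O = 10*(-9) = -90)
E(33, 20)*O = (-12 - 1*33)*(-90) = (-12 - 33)*(-90) = -45*(-90) = 4050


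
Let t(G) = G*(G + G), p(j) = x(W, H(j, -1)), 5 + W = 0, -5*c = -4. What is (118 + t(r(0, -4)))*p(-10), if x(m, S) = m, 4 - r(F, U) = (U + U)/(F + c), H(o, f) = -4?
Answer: -2550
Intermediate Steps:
c = 4/5 (c = -1/5*(-4) = 4/5 ≈ 0.80000)
W = -5 (W = -5 + 0 = -5)
r(F, U) = 4 - 2*U/(4/5 + F) (r(F, U) = 4 - (U + U)/(F + 4/5) = 4 - 2*U/(4/5 + F))
p(j) = -5
t(G) = 2*G**2 (t(G) = G*(2*G) = 2*G**2)
(118 + t(r(0, -4)))*p(-10) = (118 + 2*(2*(8 - 5*(-4) + 10*0)/(4 + 5*0))**2)*(-5) = (118 + 2*(2*(8 + 20 + 0)/(4 + 0))**2)*(-5) = (118 + 2*(2*28/4)**2)*(-5) = (118 + 2*(2*(1/4)*28)**2)*(-5) = (118 + 2*14**2)*(-5) = (118 + 2*196)*(-5) = (118 + 392)*(-5) = 510*(-5) = -2550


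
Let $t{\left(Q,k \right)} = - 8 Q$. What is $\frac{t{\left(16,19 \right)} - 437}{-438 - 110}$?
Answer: $\frac{565}{548} \approx 1.031$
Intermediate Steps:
$\frac{t{\left(16,19 \right)} - 437}{-438 - 110} = \frac{\left(-8\right) 16 - 437}{-438 - 110} = \frac{-128 - 437}{-548} = \left(-565\right) \left(- \frac{1}{548}\right) = \frac{565}{548}$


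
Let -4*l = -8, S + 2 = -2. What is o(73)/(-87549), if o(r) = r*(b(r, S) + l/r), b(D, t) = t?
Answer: 290/87549 ≈ 0.0033124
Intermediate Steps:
S = -4 (S = -2 - 2 = -4)
l = 2 (l = -1/4*(-8) = 2)
o(r) = r*(-4 + 2/r)
o(73)/(-87549) = (2 - 4*73)/(-87549) = (2 - 292)*(-1/87549) = -290*(-1/87549) = 290/87549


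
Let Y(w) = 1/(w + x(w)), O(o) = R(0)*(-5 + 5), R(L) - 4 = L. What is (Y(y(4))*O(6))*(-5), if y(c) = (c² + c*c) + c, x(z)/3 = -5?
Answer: 0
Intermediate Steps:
R(L) = 4 + L
O(o) = 0 (O(o) = (4 + 0)*(-5 + 5) = 4*0 = 0)
x(z) = -15 (x(z) = 3*(-5) = -15)
y(c) = c + 2*c² (y(c) = (c² + c²) + c = 2*c² + c = c + 2*c²)
Y(w) = 1/(-15 + w) (Y(w) = 1/(w - 15) = 1/(-15 + w))
(Y(y(4))*O(6))*(-5) = (0/(-15 + 4*(1 + 2*4)))*(-5) = (0/(-15 + 4*(1 + 8)))*(-5) = (0/(-15 + 4*9))*(-5) = (0/(-15 + 36))*(-5) = (0/21)*(-5) = ((1/21)*0)*(-5) = 0*(-5) = 0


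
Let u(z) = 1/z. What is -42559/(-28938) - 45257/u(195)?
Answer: -4818511987/546 ≈ -8.8251e+6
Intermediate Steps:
-42559/(-28938) - 45257/u(195) = -42559/(-28938) - 45257/(1/195) = -42559*(-1/28938) - 45257/1/195 = 803/546 - 45257*195 = 803/546 - 8825115 = -4818511987/546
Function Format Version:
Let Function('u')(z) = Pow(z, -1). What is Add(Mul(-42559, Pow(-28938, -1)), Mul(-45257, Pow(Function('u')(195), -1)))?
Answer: Rational(-4818511987, 546) ≈ -8.8251e+6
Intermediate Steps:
Add(Mul(-42559, Pow(-28938, -1)), Mul(-45257, Pow(Function('u')(195), -1))) = Add(Mul(-42559, Pow(-28938, -1)), Mul(-45257, Pow(Pow(195, -1), -1))) = Add(Mul(-42559, Rational(-1, 28938)), Mul(-45257, Pow(Rational(1, 195), -1))) = Add(Rational(803, 546), Mul(-45257, 195)) = Add(Rational(803, 546), -8825115) = Rational(-4818511987, 546)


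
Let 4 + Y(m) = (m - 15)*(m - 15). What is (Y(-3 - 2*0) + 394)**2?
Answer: 509796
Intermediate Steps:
Y(m) = -4 + (-15 + m)**2 (Y(m) = -4 + (m - 15)*(m - 15) = -4 + (-15 + m)*(-15 + m) = -4 + (-15 + m)**2)
(Y(-3 - 2*0) + 394)**2 = ((-4 + (-15 + (-3 - 2*0))**2) + 394)**2 = ((-4 + (-15 + (-3 + 0))**2) + 394)**2 = ((-4 + (-15 - 3)**2) + 394)**2 = ((-4 + (-18)**2) + 394)**2 = ((-4 + 324) + 394)**2 = (320 + 394)**2 = 714**2 = 509796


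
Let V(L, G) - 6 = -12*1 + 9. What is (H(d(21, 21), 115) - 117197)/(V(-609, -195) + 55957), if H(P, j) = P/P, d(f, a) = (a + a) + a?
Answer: -29299/13990 ≈ -2.0943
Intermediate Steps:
d(f, a) = 3*a (d(f, a) = 2*a + a = 3*a)
H(P, j) = 1
V(L, G) = 3 (V(L, G) = 6 + (-12*1 + 9) = 6 + (-12 + 9) = 6 - 3 = 3)
(H(d(21, 21), 115) - 117197)/(V(-609, -195) + 55957) = (1 - 117197)/(3 + 55957) = -117196/55960 = -117196*1/55960 = -29299/13990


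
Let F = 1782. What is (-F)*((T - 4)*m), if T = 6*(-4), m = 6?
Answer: 299376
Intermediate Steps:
T = -24
(-F)*((T - 4)*m) = (-1*1782)*((-24 - 4)*6) = -(-49896)*6 = -1782*(-168) = 299376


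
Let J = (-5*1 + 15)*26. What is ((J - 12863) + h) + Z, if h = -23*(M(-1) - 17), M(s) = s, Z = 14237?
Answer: 2048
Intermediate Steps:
J = 260 (J = (-5 + 15)*26 = 10*26 = 260)
h = 414 (h = -23*(-1 - 17) = -23*(-18) = 414)
((J - 12863) + h) + Z = ((260 - 12863) + 414) + 14237 = (-12603 + 414) + 14237 = -12189 + 14237 = 2048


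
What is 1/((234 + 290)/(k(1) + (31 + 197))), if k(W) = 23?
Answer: 251/524 ≈ 0.47901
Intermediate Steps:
1/((234 + 290)/(k(1) + (31 + 197))) = 1/((234 + 290)/(23 + (31 + 197))) = 1/(524/(23 + 228)) = 1/(524/251) = 251/524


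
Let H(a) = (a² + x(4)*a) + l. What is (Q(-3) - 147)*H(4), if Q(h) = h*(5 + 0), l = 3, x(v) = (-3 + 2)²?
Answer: -3726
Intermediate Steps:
x(v) = 1 (x(v) = (-1)² = 1)
H(a) = 3 + a + a² (H(a) = (a² + 1*a) + 3 = (a² + a) + 3 = (a + a²) + 3 = 3 + a + a²)
Q(h) = 5*h (Q(h) = h*5 = 5*h)
(Q(-3) - 147)*H(4) = (5*(-3) - 147)*(3 + 4 + 4²) = (-15 - 147)*(3 + 4 + 16) = -162*23 = -3726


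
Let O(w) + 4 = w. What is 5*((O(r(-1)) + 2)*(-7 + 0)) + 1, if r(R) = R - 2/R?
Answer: 36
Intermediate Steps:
O(w) = -4 + w
5*((O(r(-1)) + 2)*(-7 + 0)) + 1 = 5*(((-4 + (-1 - 2/(-1))) + 2)*(-7 + 0)) + 1 = 5*(((-4 + (-1 - 2*(-1))) + 2)*(-7)) + 1 = 5*(((-4 + (-1 + 2)) + 2)*(-7)) + 1 = 5*(((-4 + 1) + 2)*(-7)) + 1 = 5*((-3 + 2)*(-7)) + 1 = 5*(-1*(-7)) + 1 = 5*7 + 1 = 35 + 1 = 36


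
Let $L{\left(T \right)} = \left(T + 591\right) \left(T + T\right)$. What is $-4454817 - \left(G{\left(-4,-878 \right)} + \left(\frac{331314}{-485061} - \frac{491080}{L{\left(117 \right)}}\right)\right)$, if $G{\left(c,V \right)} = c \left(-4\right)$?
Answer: $- \frac{14916444058742102}{3348376083} \approx -4.4548 \cdot 10^{6}$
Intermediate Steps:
$G{\left(c,V \right)} = - 4 c$
$L{\left(T \right)} = 2 T \left(591 + T\right)$ ($L{\left(T \right)} = \left(591 + T\right) 2 T = 2 T \left(591 + T\right)$)
$-4454817 - \left(G{\left(-4,-878 \right)} + \left(\frac{331314}{-485061} - \frac{491080}{L{\left(117 \right)}}\right)\right) = -4454817 - \left(\left(-4\right) \left(-4\right) + \left(\frac{331314}{-485061} - \frac{491080}{2 \cdot 117 \left(591 + 117\right)}\right)\right) = -4454817 - \left(16 + \left(331314 \left(- \frac{1}{485061}\right) - \frac{491080}{2 \cdot 117 \cdot 708}\right)\right) = -4454817 - \left(16 - \left(\frac{110438}{161687} + \frac{491080}{165672}\right)\right) = -4454817 - \left(16 - \frac{12212217037}{3348376083}\right) = -4454817 - \frac{41361800291}{3348376083} = - \frac{14916444058742102}{3348376083}$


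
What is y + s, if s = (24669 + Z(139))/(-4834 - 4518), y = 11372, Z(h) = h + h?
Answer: 106325997/9352 ≈ 11369.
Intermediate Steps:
Z(h) = 2*h
s = -24947/9352 (s = (24669 + 2*139)/(-4834 - 4518) = (24669 + 278)/(-9352) = 24947*(-1/9352) = -24947/9352 ≈ -2.6676)
y + s = 11372 - 24947/9352 = 106325997/9352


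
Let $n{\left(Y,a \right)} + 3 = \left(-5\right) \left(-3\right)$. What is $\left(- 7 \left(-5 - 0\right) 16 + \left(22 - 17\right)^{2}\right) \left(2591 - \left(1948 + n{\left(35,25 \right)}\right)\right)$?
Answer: $369135$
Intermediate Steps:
$n{\left(Y,a \right)} = 12$ ($n{\left(Y,a \right)} = -3 - -15 = -3 + 15 = 12$)
$\left(- 7 \left(-5 - 0\right) 16 + \left(22 - 17\right)^{2}\right) \left(2591 - \left(1948 + n{\left(35,25 \right)}\right)\right) = \left(- 7 \left(-5 - 0\right) 16 + \left(22 - 17\right)^{2}\right) \left(2591 - 1960\right) = \left(- 7 \left(-5 + 0\right) 16 + 5^{2}\right) \left(2591 - 1960\right) = \left(\left(-7\right) \left(-5\right) 16 + 25\right) \left(2591 - 1960\right) = \left(35 \cdot 16 + 25\right) 631 = \left(560 + 25\right) 631 = 585 \cdot 631 = 369135$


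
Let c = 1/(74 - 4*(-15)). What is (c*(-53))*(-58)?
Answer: 1537/67 ≈ 22.940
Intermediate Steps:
c = 1/134 (c = 1/(74 + 60) = 1/134 ≈ 0.0074627)
(c*(-53))*(-58) = ((1/134)*(-53))*(-58) = -53/134*(-58) = 1537/67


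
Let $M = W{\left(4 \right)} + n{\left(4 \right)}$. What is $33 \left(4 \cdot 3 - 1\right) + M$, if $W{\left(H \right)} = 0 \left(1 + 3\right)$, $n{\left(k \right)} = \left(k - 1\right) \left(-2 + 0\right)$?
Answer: $357$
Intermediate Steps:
$n{\left(k \right)} = 2 - 2 k$ ($n{\left(k \right)} = \left(-1 + k\right) \left(-2\right) = 2 - 2 k$)
$W{\left(H \right)} = 0$ ($W{\left(H \right)} = 0 \cdot 4 = 0$)
$M = -6$ ($M = 0 + \left(2 - 8\right) = 0 - 6 = -6$)
$33 \left(4 \cdot 3 - 1\right) + M = 33 \left(4 \cdot 3 - 1\right) - 6 = 33 \left(12 - 1\right) - 6 = 33 \cdot 11 - 6 = 363 - 6 = 357$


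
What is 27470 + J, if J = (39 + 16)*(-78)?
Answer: 23180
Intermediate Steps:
J = -4290 (J = 55*(-78) = -4290)
27470 + J = 27470 - 4290 = 23180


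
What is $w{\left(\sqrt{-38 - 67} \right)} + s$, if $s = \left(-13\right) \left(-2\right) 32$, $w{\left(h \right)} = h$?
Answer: $832 + i \sqrt{105} \approx 832.0 + 10.247 i$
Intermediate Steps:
$s = 832$ ($s = 26 \cdot 32 = 832$)
$w{\left(\sqrt{-38 - 67} \right)} + s = \sqrt{-38 - 67} + 832 = \sqrt{-105} + 832 = i \sqrt{105} + 832 = 832 + i \sqrt{105}$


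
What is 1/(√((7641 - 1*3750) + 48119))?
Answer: √52010/52010 ≈ 0.0043849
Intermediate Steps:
1/(√((7641 - 1*3750) + 48119)) = 1/(√((7641 - 3750) + 48119)) = 1/(√(3891 + 48119)) = 1/(√52010) = √52010/52010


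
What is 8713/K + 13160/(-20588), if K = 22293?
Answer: -28498159/114742071 ≈ -0.24837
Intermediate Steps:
8713/K + 13160/(-20588) = 8713/22293 + 13160/(-20588) = 8713*(1/22293) + 13160*(-1/20588) = 8713/22293 - 3290/5147 = -28498159/114742071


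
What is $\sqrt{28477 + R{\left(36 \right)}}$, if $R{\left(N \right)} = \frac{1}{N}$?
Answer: $\frac{\sqrt{1025173}}{6} \approx 168.75$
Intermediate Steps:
$\sqrt{28477 + R{\left(36 \right)}} = \sqrt{28477 + \frac{1}{36}} = \sqrt{\frac{1025173}{36}} = \frac{\sqrt{1025173}}{6}$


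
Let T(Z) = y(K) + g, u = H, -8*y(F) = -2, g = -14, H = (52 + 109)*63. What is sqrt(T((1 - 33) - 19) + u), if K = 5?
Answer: sqrt(40517)/2 ≈ 100.64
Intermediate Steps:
H = 10143 (H = 161*63 = 10143)
y(F) = 1/4 (y(F) = -1/8*(-2) = 1/4)
u = 10143
T(Z) = -55/4 (T(Z) = 1/4 - 14 = -55/4)
sqrt(T((1 - 33) - 19) + u) = sqrt(-55/4 + 10143) = sqrt(40517/4) = sqrt(40517)/2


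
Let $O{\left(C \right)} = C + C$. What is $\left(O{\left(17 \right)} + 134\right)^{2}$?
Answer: $28224$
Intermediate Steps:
$O{\left(C \right)} = 2 C$
$\left(O{\left(17 \right)} + 134\right)^{2} = \left(2 \cdot 17 + 134\right)^{2} = \left(34 + 134\right)^{2} = 168^{2} = 28224$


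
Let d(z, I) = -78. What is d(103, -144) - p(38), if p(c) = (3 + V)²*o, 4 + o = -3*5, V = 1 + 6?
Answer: 1822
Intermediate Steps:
V = 7
o = -19 (o = -4 - 3*5 = -4 - 15 = -19)
p(c) = -1900 (p(c) = (3 + 7)²*(-19) = 10²*(-19) = 100*(-19) = -1900)
d(103, -144) - p(38) = -78 - 1*(-1900) = -78 + 1900 = 1822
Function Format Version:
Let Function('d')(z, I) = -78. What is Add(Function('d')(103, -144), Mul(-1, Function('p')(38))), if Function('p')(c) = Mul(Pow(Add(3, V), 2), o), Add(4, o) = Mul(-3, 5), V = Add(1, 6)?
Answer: 1822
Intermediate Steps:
V = 7
o = -19 (o = Add(-4, Mul(-3, 5)) = Add(-4, -15) = -19)
Function('p')(c) = -1900 (Function('p')(c) = Mul(Pow(Add(3, 7), 2), -19) = Mul(Pow(10, 2), -19) = Mul(100, -19) = -1900)
Add(Function('d')(103, -144), Mul(-1, Function('p')(38))) = Add(-78, Mul(-1, -1900)) = Add(-78, 1900) = 1822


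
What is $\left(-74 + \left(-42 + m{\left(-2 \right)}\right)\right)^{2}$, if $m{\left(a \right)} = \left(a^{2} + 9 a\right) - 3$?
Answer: $17689$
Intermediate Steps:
$m{\left(a \right)} = -3 + a^{2} + 9 a$
$\left(-74 + \left(-42 + m{\left(-2 \right)}\right)\right)^{2} = \left(-74 + \left(-42 + \left(-3 + \left(-2\right)^{2} + 9 \left(-2\right)\right)\right)\right)^{2} = \left(-74 - 59\right)^{2} = \left(-133\right)^{2} = 17689$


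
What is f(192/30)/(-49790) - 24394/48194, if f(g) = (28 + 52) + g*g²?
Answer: -38470829623/74986851875 ≈ -0.51303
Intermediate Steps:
f(g) = 80 + g³
f(192/30)/(-49790) - 24394/48194 = (80 + (192/30)³)/(-49790) - 24394/48194 = (80 + (192*(1/30))³)*(-1/49790) - 24394*1/48194 = (80 + (32/5)³)*(-1/49790) - 12197/24097 = (80 + 32768/125)*(-1/49790) - 12197/24097 = (42768/125)*(-1/49790) - 12197/24097 = -21384/3111875 - 12197/24097 = -38470829623/74986851875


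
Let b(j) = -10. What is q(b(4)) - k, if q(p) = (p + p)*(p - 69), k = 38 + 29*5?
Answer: 1397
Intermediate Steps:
k = 183 (k = 38 + 145 = 183)
q(p) = 2*p*(-69 + p) (q(p) = (2*p)*(-69 + p) = 2*p*(-69 + p))
q(b(4)) - k = 2*(-10)*(-69 - 10) - 1*183 = 2*(-10)*(-79) - 183 = 1580 - 183 = 1397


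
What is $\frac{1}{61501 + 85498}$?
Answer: $\frac{1}{146999} \approx 6.8028 \cdot 10^{-6}$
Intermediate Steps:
$\frac{1}{61501 + 85498} = \frac{1}{146999}$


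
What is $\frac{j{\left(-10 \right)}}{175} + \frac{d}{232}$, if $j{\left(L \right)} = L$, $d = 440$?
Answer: $\frac{1867}{1015} \approx 1.8394$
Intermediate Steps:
$\frac{j{\left(-10 \right)}}{175} + \frac{d}{232} = - \frac{10}{175} + \frac{440}{232} = \left(-10\right) \frac{1}{175} + 440 \cdot \frac{1}{232} = - \frac{2}{35} + \frac{55}{29} = \frac{1867}{1015}$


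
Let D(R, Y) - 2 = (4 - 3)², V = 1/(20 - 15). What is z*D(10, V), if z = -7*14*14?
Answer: -4116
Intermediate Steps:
V = ⅕ (V = 1/5 = ⅕ ≈ 0.20000)
D(R, Y) = 3 (D(R, Y) = 2 + (4 - 3)² = 2 + 1² = 2 + 1 = 3)
z = -1372 (z = -98*14 = -1372)
z*D(10, V) = -1372*3 = -4116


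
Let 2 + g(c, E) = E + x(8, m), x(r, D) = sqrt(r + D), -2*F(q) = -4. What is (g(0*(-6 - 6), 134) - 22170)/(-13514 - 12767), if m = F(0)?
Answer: 22038/26281 - sqrt(10)/26281 ≈ 0.83843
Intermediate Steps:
F(q) = 2 (F(q) = -1/2*(-4) = 2)
m = 2
x(r, D) = sqrt(D + r)
g(c, E) = -2 + E + sqrt(10) (g(c, E) = -2 + (E + sqrt(2 + 8)) = -2 + (E + sqrt(10)) = -2 + E + sqrt(10))
(g(0*(-6 - 6), 134) - 22170)/(-13514 - 12767) = ((-2 + 134 + sqrt(10)) - 22170)/(-13514 - 12767) = ((132 + sqrt(10)) - 22170)/(-26281) = (-22038 + sqrt(10))*(-1/26281) = 22038/26281 - sqrt(10)/26281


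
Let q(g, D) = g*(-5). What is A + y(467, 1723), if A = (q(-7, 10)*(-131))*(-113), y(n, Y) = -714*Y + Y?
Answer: -710394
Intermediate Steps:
y(n, Y) = -713*Y
q(g, D) = -5*g
A = 518105 (A = (-5*(-7)*(-131))*(-113) = (35*(-131))*(-113) = -4585*(-113) = 518105)
A + y(467, 1723) = 518105 - 713*1723 = 518105 - 1228499 = -710394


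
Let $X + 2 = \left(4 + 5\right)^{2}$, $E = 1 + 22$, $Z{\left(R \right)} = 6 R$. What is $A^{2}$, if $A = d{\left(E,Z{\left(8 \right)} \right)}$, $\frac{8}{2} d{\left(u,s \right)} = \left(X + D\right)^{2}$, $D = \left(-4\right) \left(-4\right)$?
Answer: $\frac{81450625}{16} \approx 5.0907 \cdot 10^{6}$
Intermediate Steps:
$D = 16$
$E = 23$
$X = 79$ ($X = -2 + \left(4 + 5\right)^{2} = -2 + 9^{2} = -2 + 81 = 79$)
$d{\left(u,s \right)} = \frac{9025}{4}$ ($d{\left(u,s \right)} = \frac{\left(79 + 16\right)^{2}}{4} = \frac{95^{2}}{4} = \frac{1}{4} \cdot 9025 = \frac{9025}{4}$)
$A = \frac{9025}{4} \approx 2256.3$
$A^{2} = \left(\frac{9025}{4}\right)^{2} = \frac{81450625}{16}$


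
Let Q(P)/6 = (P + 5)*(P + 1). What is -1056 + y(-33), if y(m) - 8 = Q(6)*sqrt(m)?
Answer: -1048 + 462*I*sqrt(33) ≈ -1048.0 + 2654.0*I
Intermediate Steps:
Q(P) = 6*(1 + P)*(5 + P) (Q(P) = 6*((P + 5)*(P + 1)) = 6*((5 + P)*(1 + P)) = 6*((1 + P)*(5 + P)) = 6*(1 + P)*(5 + P))
y(m) = 8 + 462*sqrt(m) (y(m) = 8 + (30 + 6*6**2 + 36*6)*sqrt(m) = 8 + (30 + 6*36 + 216)*sqrt(m) = 8 + (30 + 216 + 216)*sqrt(m) = 8 + 462*sqrt(m))
-1056 + y(-33) = -1056 + (8 + 462*sqrt(-33)) = -1056 + (8 + 462*(I*sqrt(33))) = -1056 + (8 + 462*I*sqrt(33)) = -1048 + 462*I*sqrt(33)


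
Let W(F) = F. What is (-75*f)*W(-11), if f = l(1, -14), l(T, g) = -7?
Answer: -5775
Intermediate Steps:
f = -7
(-75*f)*W(-11) = -75*(-7)*(-11) = 525*(-11) = -5775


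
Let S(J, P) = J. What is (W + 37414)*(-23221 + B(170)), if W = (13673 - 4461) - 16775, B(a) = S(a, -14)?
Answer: -688095401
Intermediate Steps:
B(a) = a
W = -7563 (W = 9212 - 16775 = -7563)
(W + 37414)*(-23221 + B(170)) = (-7563 + 37414)*(-23221 + 170) = 29851*(-23051) = -688095401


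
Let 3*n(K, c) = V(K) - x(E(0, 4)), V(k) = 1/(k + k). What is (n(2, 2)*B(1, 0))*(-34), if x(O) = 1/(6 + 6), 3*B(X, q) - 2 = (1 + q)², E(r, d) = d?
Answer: -17/9 ≈ -1.8889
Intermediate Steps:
V(k) = 1/(2*k)
B(X, q) = ⅔ + (1 + q)²/3
x(O) = 1/12
n(K, c) = -1/36 + 1/(6*K) (n(K, c) = (1/(2*K) - 1*1/12)/3 = (1/(2*K) - 1/12)/3 = (-1/12 + 1/(2*K))/3 = -1/36 + 1/(6*K))
(n(2, 2)*B(1, 0))*(-34) = (((1/36)*(6 - 1*2)/2)*(⅔ + (1 + 0)²/3))*(-34) = (((1/36)*(½)*(6 - 2))*(⅔ + (⅓)*1²))*(-34) = (((1/36)*(½)*4)*(⅔ + (⅓)*1))*(-34) = ((⅔ + ⅓)/18)*(-34) = ((1/18)*1)*(-34) = (1/18)*(-34) = -17/9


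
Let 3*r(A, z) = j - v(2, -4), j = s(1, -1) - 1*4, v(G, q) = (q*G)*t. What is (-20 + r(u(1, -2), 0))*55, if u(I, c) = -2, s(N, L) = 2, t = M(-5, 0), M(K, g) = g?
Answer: -3410/3 ≈ -1136.7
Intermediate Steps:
t = 0
v(G, q) = 0 (v(G, q) = (q*G)*0 = (G*q)*0 = 0)
j = -2 (j = 2 - 1*4 = 2 - 4 = -2)
r(A, z) = -⅔ (r(A, z) = (-2 - 1*0)/3 = (-2 + 0)/3 = (⅓)*(-2) = -⅔)
(-20 + r(u(1, -2), 0))*55 = (-20 - ⅔)*55 = -62/3*55 = -3410/3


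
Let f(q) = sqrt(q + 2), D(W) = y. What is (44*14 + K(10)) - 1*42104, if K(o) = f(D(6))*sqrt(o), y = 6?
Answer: -41488 + 4*sqrt(5) ≈ -41479.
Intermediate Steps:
D(W) = 6
f(q) = sqrt(2 + q)
K(o) = 2*sqrt(2)*sqrt(o) (K(o) = sqrt(2 + 6)*sqrt(o) = sqrt(8)*sqrt(o) = (2*sqrt(2))*sqrt(o) = 2*sqrt(2)*sqrt(o))
(44*14 + K(10)) - 1*42104 = (44*14 + 2*sqrt(2)*sqrt(10)) - 1*42104 = (616 + 4*sqrt(5)) - 42104 = -41488 + 4*sqrt(5)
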